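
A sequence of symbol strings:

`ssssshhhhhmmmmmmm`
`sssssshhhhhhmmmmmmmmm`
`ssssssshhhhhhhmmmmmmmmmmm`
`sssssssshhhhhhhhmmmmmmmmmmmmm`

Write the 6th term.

sssssssssshhhhhhhhhhmmmmmmmmmmmmmmmmm

Each string has the form s^{n+3} h^{n+3} m^{2n+3}, where the shown terms are n = 2, 3, 4, 5.
At n = 7 the blocks have lengths 10, 10, 17.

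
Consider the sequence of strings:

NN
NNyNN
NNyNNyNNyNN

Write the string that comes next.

s(k+1) = s(k)·y·s(k) — each term doubles the last with 'y' between the halves.
So the next term is two copies of NNyNNyNNyNN with 'y' between the halves.

NNyNNyNNyNNyNNyNNyNNyNN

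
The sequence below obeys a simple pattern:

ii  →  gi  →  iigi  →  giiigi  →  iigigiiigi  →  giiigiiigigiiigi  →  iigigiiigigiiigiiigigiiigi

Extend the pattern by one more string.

From term 3 onward, concatenate the second-to-last term with the last: ii·gi = iigi, gi·iigi = giiigi, …
Continuing: giiigiiigigiiigi · iigigiiigigiiigiiigigiiigi gives term 8.

giiigiiigigiiigiiigigiiigigiiigiiigigiiigi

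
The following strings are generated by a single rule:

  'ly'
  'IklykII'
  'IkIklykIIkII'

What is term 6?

Every step adds Ik to the front and kII to the end of the previous string.
From IkIklykIIkII, 3 further steps: IkIklykIIkII → IkIkIklykIIkIIkII → IkIkIkIklykIIkIIkIIkII → (answer).

IkIkIkIkIklykIIkIIkIIkIIkII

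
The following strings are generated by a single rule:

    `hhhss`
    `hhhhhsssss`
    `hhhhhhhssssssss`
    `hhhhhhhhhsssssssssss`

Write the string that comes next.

Reading off run lengths: h runs 3, 5, 7, 9; s runs 2, 5, 8, 11 — each is linear in n (n = 1, 2, …).
For the next term, n = 5, so the run lengths are 11, 14.

hhhhhhhhhhhssssssssssssss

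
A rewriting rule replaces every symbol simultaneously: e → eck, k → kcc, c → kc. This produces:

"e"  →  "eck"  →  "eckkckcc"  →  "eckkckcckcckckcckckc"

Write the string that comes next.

eckkckcckcckckcckckckcckckckcckckcckckckcckckcckc

Applying the rule to each of the 20 symbols of eckkckcckcckckcckckc gives the pieces eck kc kcc kcc kc kcc kc kc kcc kc kc kcc kc kcc kc kc kcc kc kcc kc, which concatenate to the answer.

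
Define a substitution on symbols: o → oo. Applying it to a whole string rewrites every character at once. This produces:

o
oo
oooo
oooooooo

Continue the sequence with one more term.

oooooooooooooooo

Apply φ to oooooooo symbol by symbol: o→oo, o→oo, o→oo, o→oo, o→oo, o→oo, o→oo, o→oo; joined: oo oo oo oo oo oo oo oo.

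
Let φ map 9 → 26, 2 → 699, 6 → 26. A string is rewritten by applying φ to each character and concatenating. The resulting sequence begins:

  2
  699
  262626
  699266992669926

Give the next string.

Rewriting the 15 symbols of 699266992669926 one by one yields 26 26 26 699 26 26 26 26 699 26 26 26 26 699 26; concatenated:

262626699262626266992626262669926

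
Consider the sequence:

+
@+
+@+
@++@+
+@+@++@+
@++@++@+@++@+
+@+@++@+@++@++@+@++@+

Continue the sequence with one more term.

@++@++@+@++@++@+@++@+@++@++@+@++@+

From term 3 onward, concatenate the second-to-last term with the last: +·@+ = +@+, @+·+@+ = @++@+, …
The next term joins @++@++@+@++@+ and +@+@++@+@++@++@+@++@+.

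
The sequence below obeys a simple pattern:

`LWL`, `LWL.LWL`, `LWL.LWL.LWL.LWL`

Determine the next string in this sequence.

Every step duplicates the string with '.' between the halves.
Doubling LWL.LWL.LWL.LWL with '.' between the halves:

LWL.LWL.LWL.LWL.LWL.LWL.LWL.LWL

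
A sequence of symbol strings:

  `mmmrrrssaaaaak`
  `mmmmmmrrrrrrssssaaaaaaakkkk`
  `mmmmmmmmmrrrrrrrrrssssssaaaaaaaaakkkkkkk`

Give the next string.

mmmmmmmmmmmmrrrrrrrrrrrrssssssssaaaaaaaaaaakkkkkkkkkk

Term n consists of 3n m's, followed by 3n r's, followed by 2n s's, followed by 2n+3 a's, followed by 3n-2 k's (n = 1, 2, …).
For the next term, n = 4, so the run lengths are 12, 12, 8, 11, 10.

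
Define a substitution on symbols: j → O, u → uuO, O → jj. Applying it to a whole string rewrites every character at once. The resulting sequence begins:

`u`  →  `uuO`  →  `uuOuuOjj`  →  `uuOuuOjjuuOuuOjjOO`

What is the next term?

Rewriting the 18 symbols of uuOuuOjjuuOuuOjjOO one by one yields uuO uuO jj uuO uuO jj O O uuO uuO jj uuO uuO jj O O jj jj; concatenated:

uuOuuOjjuuOuuOjjOOuuOuuOjjuuOuuOjjOOjjjj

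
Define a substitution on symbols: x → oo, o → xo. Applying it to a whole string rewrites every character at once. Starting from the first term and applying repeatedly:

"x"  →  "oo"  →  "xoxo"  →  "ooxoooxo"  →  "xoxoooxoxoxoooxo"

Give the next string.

Applying the rule to each of the 16 symbols of xoxoooxoxoxoooxo gives the pieces oo xo oo xo xo xo oo xo oo xo oo xo xo xo oo xo, which concatenate to the answer.

ooxoooxoxoxoooxoooxoooxoxoxoooxo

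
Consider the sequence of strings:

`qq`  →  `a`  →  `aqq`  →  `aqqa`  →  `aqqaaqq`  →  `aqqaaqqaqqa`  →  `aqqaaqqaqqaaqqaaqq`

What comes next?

From term 3 onward, concatenate the last term with the second-to-last: a·qq = aqq, aqq·a = aqqa, …
So term 8 is aqqaaqqaqqaaqqaaqq·aqqaaqqaqqa.

aqqaaqqaqqaaqqaaqqaqqaaqqaqqa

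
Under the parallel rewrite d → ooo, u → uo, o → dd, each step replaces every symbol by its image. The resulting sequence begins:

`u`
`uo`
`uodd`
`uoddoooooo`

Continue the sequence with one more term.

uoddoooooodddddddddddd

Apply φ to uoddoooooo symbol by symbol: u→uo, o→dd, d→ooo, d→ooo, o→dd, o→dd, o→dd, o→dd, o→dd, o→dd; joined: uo dd ooo ooo dd dd dd dd dd dd.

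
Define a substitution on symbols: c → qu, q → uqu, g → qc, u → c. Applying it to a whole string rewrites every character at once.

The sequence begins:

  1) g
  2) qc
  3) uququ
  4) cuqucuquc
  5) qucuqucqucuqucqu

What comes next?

Applying the rule to each of the 16 symbols of qucuqucqucuqucqu gives the pieces uqu c qu c uqu c qu uqu c qu c uqu c qu uqu c, which concatenate to the answer.

uqucqucuqucquuqucqucuqucquuquc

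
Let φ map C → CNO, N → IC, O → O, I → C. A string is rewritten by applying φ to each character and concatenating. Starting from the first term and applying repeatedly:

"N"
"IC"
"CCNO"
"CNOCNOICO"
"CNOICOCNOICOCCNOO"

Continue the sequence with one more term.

Applying the rule to each of the 17 symbols of CNOICOCNOICOCCNOO gives the pieces CNO IC O C CNO O CNO IC O C CNO O CNO CNO IC O O, which concatenate to the answer.

CNOICOCCNOOCNOICOCCNOOCNOCNOICOO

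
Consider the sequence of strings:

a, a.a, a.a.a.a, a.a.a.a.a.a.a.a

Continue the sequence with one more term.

Every step duplicates the string with '.' between the halves.
Doubling a.a.a.a.a.a.a.a with '.' between the halves:

a.a.a.a.a.a.a.a.a.a.a.a.a.a.a.a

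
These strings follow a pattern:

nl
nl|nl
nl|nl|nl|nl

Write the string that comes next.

nl|nl|nl|nl|nl|nl|nl|nl

s(k+1) = s(k)·|·s(k) — each term doubles the last with '|' between the halves.
So the next term is two copies of nl|nl|nl|nl with '|' between the halves.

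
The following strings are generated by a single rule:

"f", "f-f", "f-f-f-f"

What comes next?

f-f-f-f-f-f-f-f

Every step duplicates the string with '-' between the halves.
One more doubling of f-f-f-f gives the answer.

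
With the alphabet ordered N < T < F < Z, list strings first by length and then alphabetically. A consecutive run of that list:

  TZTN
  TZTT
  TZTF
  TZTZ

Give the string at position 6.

TZFT

Continuing the enumeration 2 steps past TZTZ: TZTZ → TZFN → (answer).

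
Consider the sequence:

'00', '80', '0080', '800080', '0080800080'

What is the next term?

This is a Fibonacci-style word recurrence s(k) = s(k−2)·s(k−1): e.g. 00·80 = 0080.
Continuing: 800080 · 0080800080 gives term 6.

8000800080800080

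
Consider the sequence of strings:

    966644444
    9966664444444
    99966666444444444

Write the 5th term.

9999966666664444444444444

Reading off run lengths: 9 runs 1, 2, 3; 6 runs 3, 4, 5; 4 runs 5, 7, 9 — each is linear in n, where the shown terms are n = 2, 3, 4.
For term 5, n = 6, so the run lengths are 5, 7, 13.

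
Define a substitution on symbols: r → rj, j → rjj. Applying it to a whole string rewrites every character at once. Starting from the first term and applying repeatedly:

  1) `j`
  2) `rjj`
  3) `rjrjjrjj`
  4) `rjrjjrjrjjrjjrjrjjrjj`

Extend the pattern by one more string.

rjrjjrjrjjrjjrjrjjrjrjjrjjrjrjjrjjrjrjjrjrjjrjjrjrjjrjj

φ(rjrjjrjrjjrjjrjrjjrjj) expands symbol-by-symbol to rj rjj rj rjj rjj rj rjj rj rjj rjj rj rjj rjj rj rjj rj rjj rjj rj rjj rjj; joining the 21 pieces gives the next term.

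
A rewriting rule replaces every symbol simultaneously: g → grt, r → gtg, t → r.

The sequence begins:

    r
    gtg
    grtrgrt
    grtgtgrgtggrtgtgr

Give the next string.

Rewriting the 17 symbols of grtgtgrgtggrtgtgr one by one yields grt gtg r grt r grt gtg grt r grt grt gtg r grt r grt gtg; concatenated:

grtgtgrgrtrgrtgtggrtrgrtgrtgtgrgrtrgrtgtg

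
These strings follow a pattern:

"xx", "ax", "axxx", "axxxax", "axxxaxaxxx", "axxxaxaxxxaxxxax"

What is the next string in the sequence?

axxxaxaxxxaxxxaxaxxxaxaxxx

From term 3 onward, concatenate the last term with the second-to-last: ax·xx = axxx, axxx·ax = axxxax, …
The next term joins axxxaxaxxxaxxxax and axxxaxaxxx.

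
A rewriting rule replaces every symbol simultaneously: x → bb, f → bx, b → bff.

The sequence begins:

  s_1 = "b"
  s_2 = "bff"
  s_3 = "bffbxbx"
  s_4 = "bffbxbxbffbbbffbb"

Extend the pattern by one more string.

Replace each of the 17 characters of bffbxbxbffbbbffbb in place — bff bx bx bff bb bff bb bff bx bx bff bff bff bx bx bff bff — and concatenate.

bffbxbxbffbbbffbbbffbxbxbffbffbffbxbxbffbff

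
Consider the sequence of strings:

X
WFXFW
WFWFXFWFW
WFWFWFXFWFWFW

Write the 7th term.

s(k+1) = WF·s(k)·FW, so each term gains WF as a prefix and FW as a suffix.
From WFWFWFXFWFWFW, 3 further steps: WFWFWFXFWFWFW → WFWFWFWFXFWFWFWFW → WFWFWFWFWFXFWFWFWFWFW → (answer).

WFWFWFWFWFWFXFWFWFWFWFWFW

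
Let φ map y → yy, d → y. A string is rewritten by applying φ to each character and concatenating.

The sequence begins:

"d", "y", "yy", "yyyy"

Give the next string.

Apply φ to yyyy symbol by symbol: y→yy, y→yy, y→yy, y→yy; joined: yy yy yy yy.

yyyyyyyy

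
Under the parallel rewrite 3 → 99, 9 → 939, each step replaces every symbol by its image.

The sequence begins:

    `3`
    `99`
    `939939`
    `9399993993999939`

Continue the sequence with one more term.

φ(9399993993999939) expands symbol-by-symbol to 939 99 939 939 939 939 99 939 939 99 939 939 939 939 99 939; joining the 16 pieces gives the next term.

93999939939939939999399399993993993993999939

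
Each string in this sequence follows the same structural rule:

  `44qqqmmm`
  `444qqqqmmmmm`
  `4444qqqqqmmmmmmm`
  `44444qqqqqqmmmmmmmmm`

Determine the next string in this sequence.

444444qqqqqqqmmmmmmmmmmm

Each string has the form 4^{n} q^{n+1} m^{2n-1}, where the shown terms are n = 2, 3, 4, 5.
At n = 6 the blocks have lengths 6, 7, 11.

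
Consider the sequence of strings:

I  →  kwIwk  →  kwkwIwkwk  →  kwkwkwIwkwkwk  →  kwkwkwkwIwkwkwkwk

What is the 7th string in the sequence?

kwkwkwkwkwkwIwkwkwkwkwkwk

Each term wraps the previous one in kw on the left and wk on the right.
From kwkwkwkwIwkwkwkwk, 2 further steps: kwkwkwkwIwkwkwkwk → kwkwkwkwkwIwkwkwkwkwk → (answer).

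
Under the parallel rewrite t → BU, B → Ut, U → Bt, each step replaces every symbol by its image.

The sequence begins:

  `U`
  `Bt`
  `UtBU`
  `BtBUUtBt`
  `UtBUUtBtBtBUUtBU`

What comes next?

BtBUUtBtBtBUUtBUUtBUUtBtBtBUUtBt

φ(UtBUUtBtBtBUUtBU) expands symbol-by-symbol to Bt BU Ut Bt Bt BU Ut BU Ut BU Ut Bt Bt BU Ut Bt; joining the 16 pieces gives the next term.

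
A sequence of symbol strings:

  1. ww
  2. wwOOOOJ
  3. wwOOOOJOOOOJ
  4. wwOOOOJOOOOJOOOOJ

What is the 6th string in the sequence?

Each term is the previous one with OOOOJ appended.
From wwOOOOJOOOOJOOOOJ, 2 further steps: wwOOOOJOOOOJOOOOJ → wwOOOOJOOOOJOOOOJOOOOJ → (answer).

wwOOOOJOOOOJOOOOJOOOOJOOOOJ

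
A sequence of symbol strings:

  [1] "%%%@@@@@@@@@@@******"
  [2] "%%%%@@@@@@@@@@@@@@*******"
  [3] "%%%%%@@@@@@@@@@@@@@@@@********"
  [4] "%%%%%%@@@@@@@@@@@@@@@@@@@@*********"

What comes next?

%%%%%%%@@@@@@@@@@@@@@@@@@@@@@@**********

Reading off run lengths: % runs 3, 4, 5, 6; @ runs 11, 14, 17, 20; * runs 6, 7, 8, 9 — each is linear in n, where the shown terms are n = 3, 4, 5, 6.
At n = 7 the blocks have lengths 7, 23, 10.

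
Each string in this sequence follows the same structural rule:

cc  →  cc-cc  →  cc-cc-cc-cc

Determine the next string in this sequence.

cc-cc-cc-cc-cc-cc-cc-cc

s(k+1) = s(k)·-·s(k) — each term doubles the last with '-' between the halves.
One more doubling of cc-cc-cc-cc gives the answer.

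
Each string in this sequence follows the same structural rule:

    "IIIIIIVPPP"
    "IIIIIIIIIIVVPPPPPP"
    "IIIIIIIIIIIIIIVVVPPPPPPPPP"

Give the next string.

IIIIIIIIIIIIIIIIIIVVVVPPPPPPPPPPPP

Term n consists of 4n+2 I's, followed by n V's, followed by 3n P's (n = 1, 2, …).
Setting n = 4 gives 18, 4, 12 characters in each block.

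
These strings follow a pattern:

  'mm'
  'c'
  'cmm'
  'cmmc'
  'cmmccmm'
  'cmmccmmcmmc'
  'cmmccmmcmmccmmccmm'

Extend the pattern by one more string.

From term 3 onward, concatenate the last term with the second-to-last: c·mm = cmm, cmm·c = cmmc, …
The next term joins cmmccmmcmmccmmccmm and cmmccmmcmmc.

cmmccmmcmmccmmccmmcmmccmmcmmc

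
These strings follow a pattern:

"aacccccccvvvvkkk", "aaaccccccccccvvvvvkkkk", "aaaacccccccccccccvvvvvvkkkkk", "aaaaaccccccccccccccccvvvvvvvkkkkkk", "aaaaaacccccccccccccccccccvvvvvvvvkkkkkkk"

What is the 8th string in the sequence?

aaaaaaaaaccccccccccccccccccccccccccccvvvvvvvvvvvkkkkkkkkkk

Each string has the form a^{n} c^{3n+1} v^{n+2} k^{n+1}, where the shown terms are n = 2, 3, 4, 5, 6.
At n = 9 the blocks have lengths 9, 28, 11, 10.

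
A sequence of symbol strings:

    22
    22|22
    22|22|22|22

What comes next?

22|22|22|22|22|22|22|22

Every step duplicates the string with '|' between the halves.
One more doubling of 22|22|22|22 gives the answer.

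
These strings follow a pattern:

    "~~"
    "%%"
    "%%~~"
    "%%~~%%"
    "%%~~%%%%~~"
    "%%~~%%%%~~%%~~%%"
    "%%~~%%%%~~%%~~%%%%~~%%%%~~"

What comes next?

%%~~%%%%~~%%~~%%%%~~%%%%~~%%~~%%%%~~%%~~%%

Each term (from the third on) is the previous term followed by the one before it: term 3 = %%·~~ = %%~~.
Continuing: %%~~%%%%~~%%~~%%%%~~%%%%~~ · %%~~%%%%~~%%~~%% gives term 8.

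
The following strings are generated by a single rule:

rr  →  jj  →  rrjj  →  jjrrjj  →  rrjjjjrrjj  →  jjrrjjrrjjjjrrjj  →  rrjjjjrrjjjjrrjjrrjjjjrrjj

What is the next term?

Each term (from the third on) is the two preceding terms concatenated in order: term 3 = rr·jj = rrjj.
So term 8 is jjrrjjrrjjjjrrjj·rrjjjjrrjjjjrrjjrrjjjjrrjj.

jjrrjjrrjjjjrrjjrrjjjjrrjjjjrrjjrrjjjjrrjj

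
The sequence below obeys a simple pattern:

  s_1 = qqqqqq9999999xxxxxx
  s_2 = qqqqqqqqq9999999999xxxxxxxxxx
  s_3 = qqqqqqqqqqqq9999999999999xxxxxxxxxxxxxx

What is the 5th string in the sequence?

qqqqqqqqqqqqqqqqqq9999999999999999999xxxxxxxxxxxxxxxxxxxxxx

Each string has the form q^{3n} 9^{3n+1} x^{4n-2}, where the shown terms are n = 2, 3, 4.
At n = 6 the blocks have lengths 18, 19, 22.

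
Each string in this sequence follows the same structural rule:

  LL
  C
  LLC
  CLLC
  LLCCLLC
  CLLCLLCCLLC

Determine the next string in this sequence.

LLCCLLCCLLCLLCCLLC

From term 3 onward, concatenate the second-to-last term with the last: LL·C = LLC, C·LLC = CLLC, …
The next term joins LLCCLLC and CLLCLLCCLLC.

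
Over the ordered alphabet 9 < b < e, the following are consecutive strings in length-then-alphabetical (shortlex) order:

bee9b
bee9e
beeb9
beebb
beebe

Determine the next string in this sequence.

beee9

The successor of beebe increments the rightmost position that isn't already e and resets every position after it to 9.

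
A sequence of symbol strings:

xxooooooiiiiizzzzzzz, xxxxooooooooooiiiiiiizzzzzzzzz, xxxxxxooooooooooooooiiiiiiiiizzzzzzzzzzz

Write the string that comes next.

xxxxxxxxooooooooooooooooooiiiiiiiiiiizzzzzzzzzzzzz

The n-th term is 2n-2 x's then 4n-2 o's then 2n+1 i's then 2n+3 z's, where the shown terms are n = 2, 3, 4.
At n = 5 the blocks have lengths 8, 18, 11, 13.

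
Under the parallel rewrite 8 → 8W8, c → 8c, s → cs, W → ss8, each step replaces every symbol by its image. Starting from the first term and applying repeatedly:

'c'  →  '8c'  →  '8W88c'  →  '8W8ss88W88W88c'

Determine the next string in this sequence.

Rewriting the 14 symbols of 8W8ss88W88W88c one by one yields 8W8 ss8 8W8 cs cs 8W8 8W8 ss8 8W8 8W8 ss8 8W8 8W8 8c; concatenated:

8W8ss88W8cscs8W88W8ss88W88W8ss88W88W88c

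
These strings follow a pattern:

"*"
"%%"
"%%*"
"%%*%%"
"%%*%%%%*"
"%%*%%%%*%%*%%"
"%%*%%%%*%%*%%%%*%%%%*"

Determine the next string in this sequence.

%%*%%%%*%%*%%%%*%%%%*%%*%%%%*%%*%%

This is a Fibonacci-style word recurrence s(k) = s(k−1)·s(k−2): e.g. %%·* = %%*.
Continuing: %%*%%%%*%%*%%%%*%%%%* · %%*%%%%*%%*%% gives term 8.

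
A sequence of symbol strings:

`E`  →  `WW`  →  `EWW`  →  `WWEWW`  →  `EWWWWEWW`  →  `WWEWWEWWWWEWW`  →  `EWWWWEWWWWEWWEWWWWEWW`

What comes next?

WWEWWEWWWWEWWEWWWWEWWWWEWWEWWWWEWW

Each term (from the third on) is the two preceding terms concatenated in order: term 3 = E·WW = EWW.
Continuing: WWEWWEWWWWEWW · EWWWWEWWWWEWWEWWWWEWW gives term 8.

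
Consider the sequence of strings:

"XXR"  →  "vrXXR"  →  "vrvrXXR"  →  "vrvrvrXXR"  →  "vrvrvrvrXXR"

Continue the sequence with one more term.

vrvrvrvrvrXXR

Each term is the previous one with vr prepended.
So the next term is vr·vrvrvrvrXXR.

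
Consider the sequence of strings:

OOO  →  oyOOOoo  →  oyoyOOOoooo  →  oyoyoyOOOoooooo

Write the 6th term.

s(k+1) = oy·s(k)·oo, so each term gains oy as a prefix and oo as a suffix.
From oyoyoyOOOoooooo, 2 further steps: oyoyoyOOOoooooo → oyoyoyoyOOOoooooooo → (answer).

oyoyoyoyoyOOOoooooooooo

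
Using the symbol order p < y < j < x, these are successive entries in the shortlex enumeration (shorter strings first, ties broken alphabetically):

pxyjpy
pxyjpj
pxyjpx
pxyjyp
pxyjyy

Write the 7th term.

Continuing the enumeration 2 steps past pxyjyy: pxyjyy → pxyjyj → (answer).

pxyjyx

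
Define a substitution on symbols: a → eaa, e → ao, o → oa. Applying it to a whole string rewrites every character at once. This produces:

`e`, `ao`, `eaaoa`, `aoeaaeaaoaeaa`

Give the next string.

φ(aoeaaeaaoaeaa) expands symbol-by-symbol to eaa oa ao eaa eaa ao eaa eaa oa eaa ao eaa eaa; joining the 13 pieces gives the next term.

eaaoaaoeaaeaaaoeaaeaaoaeaaaoeaaeaa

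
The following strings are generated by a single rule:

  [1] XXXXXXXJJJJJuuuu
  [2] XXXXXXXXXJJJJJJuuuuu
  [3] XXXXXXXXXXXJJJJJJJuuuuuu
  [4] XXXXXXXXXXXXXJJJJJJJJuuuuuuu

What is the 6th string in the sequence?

Reading off run lengths: X runs 7, 9, 11, 13; J runs 5, 6, 7, 8; u runs 4, 5, 6, 7 — each is linear in n, where the shown terms are n = 2, 3, 4, 5.
For term 6, n = 7, so the run lengths are 17, 10, 9.

XXXXXXXXXXXXXXXXXJJJJJJJJJJuuuuuuuuu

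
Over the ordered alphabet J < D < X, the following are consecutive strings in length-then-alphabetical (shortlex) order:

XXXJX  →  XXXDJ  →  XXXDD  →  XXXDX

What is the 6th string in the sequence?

Continuing the enumeration 2 steps past XXXDX: XXXDX → XXXXJ → (answer).

XXXXD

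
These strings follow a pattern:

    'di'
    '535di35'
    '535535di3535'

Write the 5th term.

535535535535di35353535

s(k+1) = 535·s(k)·35, so each term gains 535 as a prefix and 35 as a suffix.
From 535535di3535, 2 further steps: 535535di3535 → 535535535di353535 → (answer).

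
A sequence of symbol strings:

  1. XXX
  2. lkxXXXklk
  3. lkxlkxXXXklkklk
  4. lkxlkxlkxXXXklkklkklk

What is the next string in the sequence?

Every step adds lkx to the front and klk to the end of the previous string.
So the next term is lkx·lkxlkxlkxXXXklkklkklk·klk.

lkxlkxlkxlkxXXXklkklkklkklk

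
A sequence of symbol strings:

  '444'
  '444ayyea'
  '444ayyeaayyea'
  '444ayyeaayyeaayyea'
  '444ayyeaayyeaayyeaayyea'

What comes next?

Each term is the previous one with ayyea appended.
Applying this once more to 444ayyeaayyeaayyeaayyea:

444ayyeaayyeaayyeaayyeaayyea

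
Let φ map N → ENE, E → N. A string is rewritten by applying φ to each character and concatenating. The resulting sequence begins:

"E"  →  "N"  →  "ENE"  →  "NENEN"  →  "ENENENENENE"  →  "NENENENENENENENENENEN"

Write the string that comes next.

ENENENENENENENENENENENENENENENENENENENENENE

Applying the rule to each of the 21 symbols of NENENENENENENENENENEN gives the pieces ENE N ENE N ENE N ENE N ENE N ENE N ENE N ENE N ENE N ENE N ENE, which concatenate to the answer.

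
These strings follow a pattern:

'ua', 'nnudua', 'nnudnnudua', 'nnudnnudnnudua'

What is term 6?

Every step adds nnud at the front: s(k+1) = nnud·s(k).
From nnudnnudnnudua, 2 further steps: nnudnnudnnudua → nnudnnudnnudnnudua → (answer).

nnudnnudnnudnnudnnudua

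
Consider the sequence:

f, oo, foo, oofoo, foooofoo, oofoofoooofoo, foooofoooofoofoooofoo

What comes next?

Each term (from the third on) is the two preceding terms concatenated in order: term 3 = f·oo = foo.
Continuing: oofoofoooofoo · foooofoooofoofoooofoo gives term 8.

oofoofoooofoofoooofoooofoofoooofoo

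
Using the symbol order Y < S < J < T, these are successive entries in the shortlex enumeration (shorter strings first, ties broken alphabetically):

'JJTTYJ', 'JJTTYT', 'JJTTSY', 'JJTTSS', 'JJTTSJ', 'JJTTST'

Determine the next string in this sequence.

JJTTJY

Find the rightmost character of JJTTST below T, bump it to the next letter, and reset everything to its right to Y.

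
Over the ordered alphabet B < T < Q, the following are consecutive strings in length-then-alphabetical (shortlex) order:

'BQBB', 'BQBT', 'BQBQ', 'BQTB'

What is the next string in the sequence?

Treat BQTB as a base-3 numeral over the given alphabet and add one, carrying through any trailing Q's.

BQTT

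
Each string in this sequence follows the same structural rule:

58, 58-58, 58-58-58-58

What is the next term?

Each string is two copies of the previous one joined by '-'.
Doubling 58-58-58-58 with '-' between the halves:

58-58-58-58-58-58-58-58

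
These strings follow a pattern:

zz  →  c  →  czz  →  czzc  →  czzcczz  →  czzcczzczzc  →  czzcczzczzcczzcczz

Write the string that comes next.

From term 3 onward, concatenate the last term with the second-to-last: c·zz = czz, czz·c = czzc, …
The next term joins czzcczzczzcczzcczz and czzcczzczzc.

czzcczzczzcczzcczzczzcczzczzc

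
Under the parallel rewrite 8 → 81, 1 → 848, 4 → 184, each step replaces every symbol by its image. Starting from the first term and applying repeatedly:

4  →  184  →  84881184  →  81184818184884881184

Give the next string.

Applying the rule to each of the 20 symbols of 81184818184884881184 gives the pieces 81 848 848 81 184 81 848 81 848 81 184 81 81 184 81 81 848 848 81 184, which concatenate to the answer.

81848848811848184881848811848181184818184884881184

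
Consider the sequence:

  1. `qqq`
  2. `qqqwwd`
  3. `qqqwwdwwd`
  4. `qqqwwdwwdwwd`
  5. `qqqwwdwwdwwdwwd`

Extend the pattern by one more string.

Every step adds wwd to the end: s(k+1) = s(k)·wwd.
So the next term is qqqwwdwwdwwdwwd·wwd.

qqqwwdwwdwwdwwdwwd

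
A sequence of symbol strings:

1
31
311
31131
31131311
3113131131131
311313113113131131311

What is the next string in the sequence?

This is a Fibonacci-style word recurrence s(k) = s(k−1)·s(k−2): e.g. 31·1 = 311.
So term 8 is 311313113113131131311·3113131131131.

3113131131131311313113113131131131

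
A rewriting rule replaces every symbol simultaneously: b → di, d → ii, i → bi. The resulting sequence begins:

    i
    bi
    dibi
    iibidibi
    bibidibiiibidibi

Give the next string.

dibidibiiibidibibibidibiiibidibi

φ(bibidibiiibidibi) expands symbol-by-symbol to di bi di bi ii bi di bi bi bi di bi ii bi di bi; joining the 16 pieces gives the next term.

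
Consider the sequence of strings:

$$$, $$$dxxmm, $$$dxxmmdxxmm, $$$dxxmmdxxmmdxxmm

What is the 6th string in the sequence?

$$$dxxmmdxxmmdxxmmdxxmmdxxmm

Each term is the previous one with dxxmm appended.
From $$$dxxmmdxxmmdxxmm, 2 further steps: $$$dxxmmdxxmmdxxmm → $$$dxxmmdxxmmdxxmmdxxmm → (answer).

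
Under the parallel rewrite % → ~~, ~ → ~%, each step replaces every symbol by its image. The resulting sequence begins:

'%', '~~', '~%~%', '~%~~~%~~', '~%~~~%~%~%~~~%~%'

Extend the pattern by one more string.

Rewriting the 16 symbols of ~%~~~%~%~%~~~%~% one by one yields ~% ~~ ~% ~% ~% ~~ ~% ~~ ~% ~~ ~% ~% ~% ~~ ~% ~~; concatenated:

~%~~~%~%~%~~~%~~~%~~~%~%~%~~~%~~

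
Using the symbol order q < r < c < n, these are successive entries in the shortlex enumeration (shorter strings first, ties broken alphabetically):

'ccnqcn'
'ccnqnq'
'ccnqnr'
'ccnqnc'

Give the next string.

ccnqnn

The successor of ccnqnc increments the rightmost position that isn't already n and resets every position after it to q.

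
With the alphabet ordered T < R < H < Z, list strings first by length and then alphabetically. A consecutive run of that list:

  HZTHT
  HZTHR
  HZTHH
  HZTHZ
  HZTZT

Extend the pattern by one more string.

HZTZR

The successor of HZTZT increments the rightmost position that isn't already Z and resets every position after it to T.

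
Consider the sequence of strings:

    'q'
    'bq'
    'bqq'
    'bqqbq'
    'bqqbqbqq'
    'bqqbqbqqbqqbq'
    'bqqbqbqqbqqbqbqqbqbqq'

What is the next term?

bqqbqbqqbqqbqbqqbqbqqbqqbqbqqbqqbq

Each term (from the third on) is the previous term followed by the one before it: term 3 = bq·q = bqq.
So term 8 is bqqbqbqqbqqbqbqqbqbqq·bqqbqbqqbqqbq.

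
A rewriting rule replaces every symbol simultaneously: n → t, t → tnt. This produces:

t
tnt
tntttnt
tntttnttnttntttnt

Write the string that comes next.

Replace each of the 17 characters of tntttnttnttntttnt in place — tnt t tnt tnt tnt t tnt tnt t tnt tnt t tnt tnt tnt t tnt — and concatenate.

tntttnttnttntttnttntttnttntttnttnttntttnt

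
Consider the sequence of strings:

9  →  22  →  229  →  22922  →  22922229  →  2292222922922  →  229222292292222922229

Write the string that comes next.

Each term (from the third on) is the previous term followed by the one before it: term 3 = 22·9 = 229.
The next term joins 229222292292222922229 and 2292222922922.

2292222922922229222292292222922922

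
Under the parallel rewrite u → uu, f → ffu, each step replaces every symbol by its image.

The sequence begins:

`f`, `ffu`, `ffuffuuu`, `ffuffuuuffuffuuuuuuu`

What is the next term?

Replace each of the 20 characters of ffuffuuuffuffuuuuuuu in place — ffu ffu uu ffu ffu uu uu uu ffu ffu uu ffu ffu uu uu uu uu uu uu uu — and concatenate.

ffuffuuuffuffuuuuuuuffuffuuuffuffuuuuuuuuuuuuuuu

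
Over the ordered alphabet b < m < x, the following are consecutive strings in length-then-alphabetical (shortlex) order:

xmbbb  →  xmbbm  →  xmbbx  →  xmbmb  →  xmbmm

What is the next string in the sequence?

xmbmx

The successor of xmbmm increments the rightmost position that isn't already x and resets every position after it to b.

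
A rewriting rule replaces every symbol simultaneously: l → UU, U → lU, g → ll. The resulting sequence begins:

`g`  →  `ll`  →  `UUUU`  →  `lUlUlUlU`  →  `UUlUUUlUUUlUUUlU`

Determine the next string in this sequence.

lUlUUUlUlUlUUUlUlUlUUUlUlUlUUUlU

φ(UUlUUUlUUUlUUUlU) expands symbol-by-symbol to lU lU UU lU lU lU UU lU lU lU UU lU lU lU UU lU; joining the 16 pieces gives the next term.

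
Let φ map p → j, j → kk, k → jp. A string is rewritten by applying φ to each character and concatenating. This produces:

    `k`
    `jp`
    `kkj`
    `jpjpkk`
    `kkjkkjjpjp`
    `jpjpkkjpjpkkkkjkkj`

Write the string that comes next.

Rewriting the 18 symbols of jpjpkkjpjpkkkkjkkj one by one yields kk j kk j jp jp kk j kk j jp jp jp jp kk jp jp kk; concatenated:

kkjkkjjpjpkkjkkjjpjpjpjpkkjpjpkk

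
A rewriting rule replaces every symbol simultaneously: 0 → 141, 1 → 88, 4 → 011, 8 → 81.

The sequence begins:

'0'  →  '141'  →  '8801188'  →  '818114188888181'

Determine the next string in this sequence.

Replace each of the 15 characters of 818114188888181 in place — 81 88 81 88 88 011 88 81 81 81 81 81 88 81 88 — and concatenate.

8188818888011888181818181888188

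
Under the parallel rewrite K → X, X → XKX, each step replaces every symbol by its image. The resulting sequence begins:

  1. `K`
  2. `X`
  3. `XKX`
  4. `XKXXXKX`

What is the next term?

XKXXXKXXKXXKXXXKX

Expanding XKXXXKX: X→XKX, K→X, X→XKX, X→XKX, X→XKX, K→X, X→XKX. Concatenated: XKX X XKX XKX XKX X XKX.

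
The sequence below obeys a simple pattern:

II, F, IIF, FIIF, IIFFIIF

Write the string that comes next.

FIIFIIFFIIF

Each term (from the third on) is the two preceding terms concatenated in order: term 3 = II·F = IIF.
The next term joins FIIF and IIFFIIF.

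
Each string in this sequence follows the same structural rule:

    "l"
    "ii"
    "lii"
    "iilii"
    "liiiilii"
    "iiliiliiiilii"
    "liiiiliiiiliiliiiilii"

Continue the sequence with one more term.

Each term (from the third on) is the two preceding terms concatenated in order: term 3 = l·ii = lii.
Continuing: iiliiliiiilii · liiiiliiiiliiliiiilii gives term 8.

iiliiliiiiliiliiiiliiiiliiliiiilii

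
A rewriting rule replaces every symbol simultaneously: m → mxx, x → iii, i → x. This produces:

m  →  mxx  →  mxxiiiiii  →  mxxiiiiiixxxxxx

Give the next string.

φ(mxxiiiiiixxxxxx) expands symbol-by-symbol to mxx iii iii x x x x x x iii iii iii iii iii iii; joining the 15 pieces gives the next term.

mxxiiiiiixxxxxxiiiiiiiiiiiiiiiiii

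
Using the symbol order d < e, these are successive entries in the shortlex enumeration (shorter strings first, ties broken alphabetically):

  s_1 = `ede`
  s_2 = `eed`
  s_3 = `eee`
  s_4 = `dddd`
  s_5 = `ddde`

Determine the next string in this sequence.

dded

The successor of ddde increments the rightmost position that isn't already e and resets every position after it to d.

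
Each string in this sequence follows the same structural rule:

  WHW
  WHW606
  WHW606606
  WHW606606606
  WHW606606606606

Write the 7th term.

Each term is the previous one with 606 appended.
From WHW606606606606, 2 further steps: WHW606606606606 → WHW606606606606606 → (answer).

WHW606606606606606606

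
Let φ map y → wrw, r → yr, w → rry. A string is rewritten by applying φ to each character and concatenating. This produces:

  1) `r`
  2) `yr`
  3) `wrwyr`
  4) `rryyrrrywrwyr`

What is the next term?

yryrwrwwrwyryryrwrwrryyrrrywrwyr

Replace each of the 13 characters of rryyrrrywrwyr in place — yr yr wrw wrw yr yr yr wrw rry yr rry wrw yr — and concatenate.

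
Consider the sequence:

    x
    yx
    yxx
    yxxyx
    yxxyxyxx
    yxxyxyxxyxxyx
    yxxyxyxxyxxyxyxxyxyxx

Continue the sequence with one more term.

yxxyxyxxyxxyxyxxyxyxxyxxyxyxxyxxyx

From term 3 onward, concatenate the last term with the second-to-last: yx·x = yxx, yxx·yx = yxxyx, …
Continuing: yxxyxyxxyxxyxyxxyxyxx · yxxyxyxxyxxyx gives term 8.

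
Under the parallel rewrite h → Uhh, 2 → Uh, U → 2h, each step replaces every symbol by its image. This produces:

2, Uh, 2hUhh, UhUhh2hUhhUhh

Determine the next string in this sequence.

Applying the rule to each of the 13 symbols of UhUhh2hUhhUhh gives the pieces 2h Uhh 2h Uhh Uhh Uh Uhh 2h Uhh Uhh 2h Uhh Uhh, which concatenate to the answer.

2hUhh2hUhhUhhUhUhh2hUhhUhh2hUhhUhh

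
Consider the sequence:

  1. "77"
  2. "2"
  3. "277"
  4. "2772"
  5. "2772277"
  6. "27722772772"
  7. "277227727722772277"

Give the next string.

Each term (from the third on) is the previous term followed by the one before it: term 3 = 2·77 = 277.
The next term joins 277227727722772277 and 27722772772.

27722772772277227727722772772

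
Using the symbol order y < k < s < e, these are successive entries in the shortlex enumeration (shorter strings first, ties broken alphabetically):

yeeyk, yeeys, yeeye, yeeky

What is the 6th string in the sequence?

yeeks

Continuing the enumeration 2 steps past yeeky: yeeky → yeekk → (answer).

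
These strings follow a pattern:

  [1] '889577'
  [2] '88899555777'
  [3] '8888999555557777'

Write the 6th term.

8888888999999555555555557777777

Each string has the form 8^{n+1} 9^{n} 5^{2n-1} 7^{n+1} (n = 1, 2, …).
For term 6, n = 6, so the run lengths are 7, 6, 11, 7.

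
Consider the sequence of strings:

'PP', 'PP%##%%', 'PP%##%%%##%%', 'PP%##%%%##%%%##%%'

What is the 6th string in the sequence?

The strings grow by a fixed suffix %##%% each time.
From PP%##%%%##%%%##%%, 2 further steps: PP%##%%%##%%%##%% → PP%##%%%##%%%##%%%##%% → (answer).

PP%##%%%##%%%##%%%##%%%##%%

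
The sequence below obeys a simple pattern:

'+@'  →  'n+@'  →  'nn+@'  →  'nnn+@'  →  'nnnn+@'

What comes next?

nnnnn+@

Each term is the previous one with n prepended.
So the next term is n·nnnn+@.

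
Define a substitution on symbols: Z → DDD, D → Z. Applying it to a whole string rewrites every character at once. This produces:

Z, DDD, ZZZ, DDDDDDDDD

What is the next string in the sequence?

Rewriting each symbol of DDDDDDDDD: D→Z, D→Z, D→Z, D→Z, D→Z, D→Z, D→Z, D→Z, D→Z, which concatenates to Z Z Z Z Z Z Z Z Z.

ZZZZZZZZZ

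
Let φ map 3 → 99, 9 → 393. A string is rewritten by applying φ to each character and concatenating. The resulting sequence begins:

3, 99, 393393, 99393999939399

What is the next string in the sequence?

39339399393993933933933939939399393393

φ(99393999939399) expands symbol-by-symbol to 393 393 99 393 99 393 393 393 393 99 393 99 393 393; joining the 14 pieces gives the next term.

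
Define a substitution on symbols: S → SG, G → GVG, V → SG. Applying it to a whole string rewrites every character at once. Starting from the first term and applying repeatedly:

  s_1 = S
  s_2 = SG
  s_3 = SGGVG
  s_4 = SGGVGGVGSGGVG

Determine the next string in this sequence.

φ(SGGVGGVGSGGVG) expands symbol-by-symbol to SG GVG GVG SG GVG GVG SG GVG SG GVG GVG SG GVG; joining the 13 pieces gives the next term.

SGGVGGVGSGGVGGVGSGGVGSGGVGGVGSGGVG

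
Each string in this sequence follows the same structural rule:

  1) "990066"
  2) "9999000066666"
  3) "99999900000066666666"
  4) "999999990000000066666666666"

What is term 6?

99999999999900000000000066666666666666666

Reading off run lengths: 9 runs 2, 4, 6, 8; 0 runs 2, 4, 6, 8; 6 runs 2, 5, 8, 11 — each is linear in n (n = 1, 2, …).
At n = 6 the blocks have lengths 12, 12, 17.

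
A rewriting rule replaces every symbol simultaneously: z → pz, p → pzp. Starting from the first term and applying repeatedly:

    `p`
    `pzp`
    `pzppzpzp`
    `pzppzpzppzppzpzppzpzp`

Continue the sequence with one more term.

Rewriting the 21 symbols of pzppzpzppzppzpzppzpzp one by one yields pzp pz pzp pzp pz pzp pz pzp pzp pz pzp pzp pz pzp pz pzp pzp pz pzp pz pzp; concatenated:

pzppzpzppzppzpzppzpzppzppzpzppzppzpzppzpzppzppzpzppzpzp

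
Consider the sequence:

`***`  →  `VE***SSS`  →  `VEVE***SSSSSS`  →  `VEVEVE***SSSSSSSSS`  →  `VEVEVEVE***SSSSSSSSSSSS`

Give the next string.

Each term wraps the previous one in VE on the left and SSS on the right.
Applying this once more to VEVEVEVE***SSSSSSSSSSSS:

VEVEVEVEVE***SSSSSSSSSSSSSSS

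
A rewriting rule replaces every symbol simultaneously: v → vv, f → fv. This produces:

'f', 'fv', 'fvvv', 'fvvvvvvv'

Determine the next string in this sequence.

Rewriting each symbol of fvvvvvvv: f→fv, v→vv, v→vv, v→vv, v→vv, v→vv, v→vv, v→vv, which concatenates to fv vv vv vv vv vv vv vv.

fvvvvvvvvvvvvvvv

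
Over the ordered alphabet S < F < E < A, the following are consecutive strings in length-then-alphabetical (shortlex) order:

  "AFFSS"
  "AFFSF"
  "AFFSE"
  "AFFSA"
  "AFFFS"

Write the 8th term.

Advancing 3 positions from AFFFS through AFFFS → AFFFF → AFFFE reaches term 8.

AFFFA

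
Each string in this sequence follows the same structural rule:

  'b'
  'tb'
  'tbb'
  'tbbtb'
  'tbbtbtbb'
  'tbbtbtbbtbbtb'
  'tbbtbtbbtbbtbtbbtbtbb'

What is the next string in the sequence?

tbbtbtbbtbbtbtbbtbtbbtbbtbtbbtbbtb

Each term (from the third on) is the previous term followed by the one before it: term 3 = tb·b = tbb.
Continuing: tbbtbtbbtbbtbtbbtbtbb · tbbtbtbbtbbtb gives term 8.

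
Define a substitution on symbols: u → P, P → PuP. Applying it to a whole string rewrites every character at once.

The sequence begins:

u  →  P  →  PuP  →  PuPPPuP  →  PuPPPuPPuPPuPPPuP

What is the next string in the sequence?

PuPPPuPPuPPuPPPuPPuPPPuPPuPPPuPPuPPuPPPuP

Applying the rule to each of the 17 symbols of PuPPPuPPuPPuPPPuP gives the pieces PuP P PuP PuP PuP P PuP PuP P PuP PuP P PuP PuP PuP P PuP, which concatenate to the answer.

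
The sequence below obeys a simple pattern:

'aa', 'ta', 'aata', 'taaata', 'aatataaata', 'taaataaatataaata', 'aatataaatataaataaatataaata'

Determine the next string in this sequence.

From term 3 onward, concatenate the second-to-last term with the last: aa·ta = aata, ta·aata = taaata, …
So term 8 is taaataaatataaata·aatataaatataaataaatataaata.

taaataaatataaataaatataaatataaataaatataaata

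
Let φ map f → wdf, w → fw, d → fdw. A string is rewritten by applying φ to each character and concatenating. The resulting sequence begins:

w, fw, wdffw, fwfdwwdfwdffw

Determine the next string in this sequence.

wdffwwdffdwfwfwfdwwdffwfdwwdfwdffw

Replace each of the 13 characters of fwfdwwdfwdffw in place — wdf fw wdf fdw fw fw fdw wdf fw fdw wdf wdf fw — and concatenate.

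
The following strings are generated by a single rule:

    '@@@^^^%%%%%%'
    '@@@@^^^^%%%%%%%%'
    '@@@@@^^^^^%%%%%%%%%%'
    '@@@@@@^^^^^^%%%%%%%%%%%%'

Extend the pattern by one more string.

The n-th term is n @'s then n ^'s then 2n %'s, where the shown terms are n = 3, 4, 5, 6.
For the next term, n = 7, so the run lengths are 7, 7, 14.

@@@@@@@^^^^^^^%%%%%%%%%%%%%%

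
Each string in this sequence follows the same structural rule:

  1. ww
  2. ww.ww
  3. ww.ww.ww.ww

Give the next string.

Every step duplicates the string with '.' between the halves.
Doubling ww.ww.ww.ww with '.' between the halves:

ww.ww.ww.ww.ww.ww.ww.ww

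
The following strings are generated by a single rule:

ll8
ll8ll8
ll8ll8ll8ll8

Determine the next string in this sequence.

ll8ll8ll8ll8ll8ll8ll8ll8

Each string is two copies of the previous one concatenated.
One more doubling of ll8ll8ll8ll8 gives the answer.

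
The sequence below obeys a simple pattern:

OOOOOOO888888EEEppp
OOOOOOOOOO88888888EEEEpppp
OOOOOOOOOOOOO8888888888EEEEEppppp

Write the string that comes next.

The n-th term is 3n+1 O's then 2n+2 8's then n+1 E's then n+1 p's, where the shown terms are n = 2, 3, 4.
For the next term, n = 5, so the run lengths are 16, 12, 6, 6.

OOOOOOOOOOOOOOOO888888888888EEEEEEpppppp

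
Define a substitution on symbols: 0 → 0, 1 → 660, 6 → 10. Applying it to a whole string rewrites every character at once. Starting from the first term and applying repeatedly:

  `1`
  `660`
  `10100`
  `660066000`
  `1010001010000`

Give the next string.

Replace each of the 13 characters of 1010001010000 in place — 660 0 660 0 0 0 660 0 660 0 0 0 0 — and concatenate.

660066000066006600000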